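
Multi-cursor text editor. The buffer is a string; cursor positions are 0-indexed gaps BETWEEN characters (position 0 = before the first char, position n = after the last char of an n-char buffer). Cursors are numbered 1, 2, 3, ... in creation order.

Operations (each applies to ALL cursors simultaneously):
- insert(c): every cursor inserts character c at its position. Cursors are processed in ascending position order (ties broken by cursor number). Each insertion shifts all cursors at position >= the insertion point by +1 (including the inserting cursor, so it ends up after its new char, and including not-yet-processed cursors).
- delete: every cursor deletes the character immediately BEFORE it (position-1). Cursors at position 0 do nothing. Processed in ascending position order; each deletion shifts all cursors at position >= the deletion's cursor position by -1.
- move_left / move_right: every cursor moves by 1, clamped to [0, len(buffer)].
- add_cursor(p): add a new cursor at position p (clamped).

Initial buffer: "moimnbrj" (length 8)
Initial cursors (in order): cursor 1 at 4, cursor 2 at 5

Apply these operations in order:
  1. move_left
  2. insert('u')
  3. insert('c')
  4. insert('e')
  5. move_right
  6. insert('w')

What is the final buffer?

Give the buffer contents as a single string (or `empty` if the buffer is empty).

After op 1 (move_left): buffer="moimnbrj" (len 8), cursors c1@3 c2@4, authorship ........
After op 2 (insert('u')): buffer="moiumunbrj" (len 10), cursors c1@4 c2@6, authorship ...1.2....
After op 3 (insert('c')): buffer="moiucmucnbrj" (len 12), cursors c1@5 c2@8, authorship ...11.22....
After op 4 (insert('e')): buffer="moiucemucenbrj" (len 14), cursors c1@6 c2@10, authorship ...111.222....
After op 5 (move_right): buffer="moiucemucenbrj" (len 14), cursors c1@7 c2@11, authorship ...111.222....
After op 6 (insert('w')): buffer="moiucemwucenwbrj" (len 16), cursors c1@8 c2@13, authorship ...111.1222.2...

Answer: moiucemwucenwbrj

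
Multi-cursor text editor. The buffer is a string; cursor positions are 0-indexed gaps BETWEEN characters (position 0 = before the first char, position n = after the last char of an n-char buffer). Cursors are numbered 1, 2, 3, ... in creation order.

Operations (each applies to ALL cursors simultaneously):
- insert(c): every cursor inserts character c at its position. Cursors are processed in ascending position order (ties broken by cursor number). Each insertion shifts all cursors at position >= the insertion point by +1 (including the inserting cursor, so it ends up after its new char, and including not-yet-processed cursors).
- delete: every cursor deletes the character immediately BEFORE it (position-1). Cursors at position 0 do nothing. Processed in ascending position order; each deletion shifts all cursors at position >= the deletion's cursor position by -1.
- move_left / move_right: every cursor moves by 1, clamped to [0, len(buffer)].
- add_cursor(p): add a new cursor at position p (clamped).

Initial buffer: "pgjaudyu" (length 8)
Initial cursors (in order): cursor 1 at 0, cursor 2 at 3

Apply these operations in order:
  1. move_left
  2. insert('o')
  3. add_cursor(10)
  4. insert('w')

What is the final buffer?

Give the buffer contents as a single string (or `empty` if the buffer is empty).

Answer: owpgowjaudyuw

Derivation:
After op 1 (move_left): buffer="pgjaudyu" (len 8), cursors c1@0 c2@2, authorship ........
After op 2 (insert('o')): buffer="opgojaudyu" (len 10), cursors c1@1 c2@4, authorship 1..2......
After op 3 (add_cursor(10)): buffer="opgojaudyu" (len 10), cursors c1@1 c2@4 c3@10, authorship 1..2......
After op 4 (insert('w')): buffer="owpgowjaudyuw" (len 13), cursors c1@2 c2@6 c3@13, authorship 11..22......3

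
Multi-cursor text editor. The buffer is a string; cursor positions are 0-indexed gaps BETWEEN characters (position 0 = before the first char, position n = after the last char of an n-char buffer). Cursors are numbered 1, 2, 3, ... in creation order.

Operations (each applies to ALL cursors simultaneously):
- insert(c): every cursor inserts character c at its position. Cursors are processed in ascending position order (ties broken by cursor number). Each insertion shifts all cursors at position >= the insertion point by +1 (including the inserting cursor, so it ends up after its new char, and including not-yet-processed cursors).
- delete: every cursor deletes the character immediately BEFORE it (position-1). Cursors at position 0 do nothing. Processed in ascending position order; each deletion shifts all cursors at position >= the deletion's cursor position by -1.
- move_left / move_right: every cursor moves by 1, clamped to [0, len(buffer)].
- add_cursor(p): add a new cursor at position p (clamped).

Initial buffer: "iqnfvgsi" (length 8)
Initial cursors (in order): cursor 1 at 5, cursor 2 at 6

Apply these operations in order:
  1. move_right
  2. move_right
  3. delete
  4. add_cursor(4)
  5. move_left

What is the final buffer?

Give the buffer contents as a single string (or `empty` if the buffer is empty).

Answer: iqnfvg

Derivation:
After op 1 (move_right): buffer="iqnfvgsi" (len 8), cursors c1@6 c2@7, authorship ........
After op 2 (move_right): buffer="iqnfvgsi" (len 8), cursors c1@7 c2@8, authorship ........
After op 3 (delete): buffer="iqnfvg" (len 6), cursors c1@6 c2@6, authorship ......
After op 4 (add_cursor(4)): buffer="iqnfvg" (len 6), cursors c3@4 c1@6 c2@6, authorship ......
After op 5 (move_left): buffer="iqnfvg" (len 6), cursors c3@3 c1@5 c2@5, authorship ......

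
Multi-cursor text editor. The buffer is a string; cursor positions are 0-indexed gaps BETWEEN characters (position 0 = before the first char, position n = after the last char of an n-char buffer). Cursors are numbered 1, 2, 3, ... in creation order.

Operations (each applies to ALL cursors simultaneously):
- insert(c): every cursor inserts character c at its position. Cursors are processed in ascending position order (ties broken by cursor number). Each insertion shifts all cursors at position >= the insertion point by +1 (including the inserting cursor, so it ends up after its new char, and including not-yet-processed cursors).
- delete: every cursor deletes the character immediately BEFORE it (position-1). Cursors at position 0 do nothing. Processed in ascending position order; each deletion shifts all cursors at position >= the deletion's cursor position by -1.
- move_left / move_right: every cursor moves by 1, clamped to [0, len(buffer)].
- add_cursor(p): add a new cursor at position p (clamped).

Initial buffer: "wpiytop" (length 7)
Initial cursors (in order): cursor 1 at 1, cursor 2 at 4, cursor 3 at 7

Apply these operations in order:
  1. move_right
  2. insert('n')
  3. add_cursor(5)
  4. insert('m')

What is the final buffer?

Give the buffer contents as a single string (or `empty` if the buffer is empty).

After op 1 (move_right): buffer="wpiytop" (len 7), cursors c1@2 c2@5 c3@7, authorship .......
After op 2 (insert('n')): buffer="wpniytnopn" (len 10), cursors c1@3 c2@7 c3@10, authorship ..1...2..3
After op 3 (add_cursor(5)): buffer="wpniytnopn" (len 10), cursors c1@3 c4@5 c2@7 c3@10, authorship ..1...2..3
After op 4 (insert('m')): buffer="wpnmiymtnmopnm" (len 14), cursors c1@4 c4@7 c2@10 c3@14, authorship ..11..4.22..33

Answer: wpnmiymtnmopnm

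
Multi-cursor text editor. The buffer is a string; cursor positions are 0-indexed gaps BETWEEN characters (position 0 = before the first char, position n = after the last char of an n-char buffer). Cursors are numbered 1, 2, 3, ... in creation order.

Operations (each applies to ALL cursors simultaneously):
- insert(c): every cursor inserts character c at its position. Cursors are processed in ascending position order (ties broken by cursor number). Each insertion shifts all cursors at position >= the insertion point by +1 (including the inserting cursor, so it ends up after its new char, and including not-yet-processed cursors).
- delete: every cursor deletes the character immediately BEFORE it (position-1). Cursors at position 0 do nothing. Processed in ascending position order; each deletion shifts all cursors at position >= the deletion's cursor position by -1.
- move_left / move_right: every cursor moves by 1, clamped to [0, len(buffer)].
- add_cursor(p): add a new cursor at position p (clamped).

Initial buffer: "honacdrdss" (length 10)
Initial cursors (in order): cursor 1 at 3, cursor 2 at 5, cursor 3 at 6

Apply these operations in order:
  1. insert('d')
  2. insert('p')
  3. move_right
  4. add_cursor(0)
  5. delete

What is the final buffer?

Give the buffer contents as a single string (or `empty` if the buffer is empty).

Answer: hondpcdpdpdss

Derivation:
After op 1 (insert('d')): buffer="hondacdddrdss" (len 13), cursors c1@4 c2@7 c3@9, authorship ...1..2.3....
After op 2 (insert('p')): buffer="hondpacdpddprdss" (len 16), cursors c1@5 c2@9 c3@12, authorship ...11..22.33....
After op 3 (move_right): buffer="hondpacdpddprdss" (len 16), cursors c1@6 c2@10 c3@13, authorship ...11..22.33....
After op 4 (add_cursor(0)): buffer="hondpacdpddprdss" (len 16), cursors c4@0 c1@6 c2@10 c3@13, authorship ...11..22.33....
After op 5 (delete): buffer="hondpcdpdpdss" (len 13), cursors c4@0 c1@5 c2@8 c3@10, authorship ...11.2233...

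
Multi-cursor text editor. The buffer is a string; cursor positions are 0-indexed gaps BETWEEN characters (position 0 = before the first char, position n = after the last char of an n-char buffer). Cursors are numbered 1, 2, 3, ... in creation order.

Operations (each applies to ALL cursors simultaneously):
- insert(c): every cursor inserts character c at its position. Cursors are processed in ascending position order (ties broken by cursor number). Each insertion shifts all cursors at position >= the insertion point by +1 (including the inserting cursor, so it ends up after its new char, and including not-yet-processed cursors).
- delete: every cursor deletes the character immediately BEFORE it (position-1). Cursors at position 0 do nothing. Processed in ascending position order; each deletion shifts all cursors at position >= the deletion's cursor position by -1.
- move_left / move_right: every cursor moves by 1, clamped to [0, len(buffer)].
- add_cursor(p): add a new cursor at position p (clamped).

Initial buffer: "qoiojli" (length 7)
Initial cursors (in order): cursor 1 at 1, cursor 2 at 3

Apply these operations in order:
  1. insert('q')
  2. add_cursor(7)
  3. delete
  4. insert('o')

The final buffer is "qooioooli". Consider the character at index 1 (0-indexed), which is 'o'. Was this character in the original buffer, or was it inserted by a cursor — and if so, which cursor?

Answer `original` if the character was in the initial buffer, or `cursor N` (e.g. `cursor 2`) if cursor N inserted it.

Answer: cursor 1

Derivation:
After op 1 (insert('q')): buffer="qqoiqojli" (len 9), cursors c1@2 c2@5, authorship .1..2....
After op 2 (add_cursor(7)): buffer="qqoiqojli" (len 9), cursors c1@2 c2@5 c3@7, authorship .1..2....
After op 3 (delete): buffer="qoioli" (len 6), cursors c1@1 c2@3 c3@4, authorship ......
After op 4 (insert('o')): buffer="qooioooli" (len 9), cursors c1@2 c2@5 c3@7, authorship .1..2.3..
Authorship (.=original, N=cursor N): . 1 . . 2 . 3 . .
Index 1: author = 1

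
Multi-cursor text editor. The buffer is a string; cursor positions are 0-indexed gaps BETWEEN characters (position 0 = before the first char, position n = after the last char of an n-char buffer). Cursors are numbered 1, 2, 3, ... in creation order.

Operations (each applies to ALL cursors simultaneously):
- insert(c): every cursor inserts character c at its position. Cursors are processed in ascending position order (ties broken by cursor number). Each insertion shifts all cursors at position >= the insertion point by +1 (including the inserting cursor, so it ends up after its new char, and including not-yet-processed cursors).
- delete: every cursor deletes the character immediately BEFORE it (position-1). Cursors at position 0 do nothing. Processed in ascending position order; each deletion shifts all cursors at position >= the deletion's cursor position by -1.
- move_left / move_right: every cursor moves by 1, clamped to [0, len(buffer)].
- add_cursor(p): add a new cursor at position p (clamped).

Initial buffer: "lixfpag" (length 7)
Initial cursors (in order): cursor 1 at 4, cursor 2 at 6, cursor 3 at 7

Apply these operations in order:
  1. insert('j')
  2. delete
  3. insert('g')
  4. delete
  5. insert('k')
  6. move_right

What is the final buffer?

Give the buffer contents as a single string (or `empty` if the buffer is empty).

After op 1 (insert('j')): buffer="lixfjpajgj" (len 10), cursors c1@5 c2@8 c3@10, authorship ....1..2.3
After op 2 (delete): buffer="lixfpag" (len 7), cursors c1@4 c2@6 c3@7, authorship .......
After op 3 (insert('g')): buffer="lixfgpaggg" (len 10), cursors c1@5 c2@8 c3@10, authorship ....1..2.3
After op 4 (delete): buffer="lixfpag" (len 7), cursors c1@4 c2@6 c3@7, authorship .......
After op 5 (insert('k')): buffer="lixfkpakgk" (len 10), cursors c1@5 c2@8 c3@10, authorship ....1..2.3
After op 6 (move_right): buffer="lixfkpakgk" (len 10), cursors c1@6 c2@9 c3@10, authorship ....1..2.3

Answer: lixfkpakgk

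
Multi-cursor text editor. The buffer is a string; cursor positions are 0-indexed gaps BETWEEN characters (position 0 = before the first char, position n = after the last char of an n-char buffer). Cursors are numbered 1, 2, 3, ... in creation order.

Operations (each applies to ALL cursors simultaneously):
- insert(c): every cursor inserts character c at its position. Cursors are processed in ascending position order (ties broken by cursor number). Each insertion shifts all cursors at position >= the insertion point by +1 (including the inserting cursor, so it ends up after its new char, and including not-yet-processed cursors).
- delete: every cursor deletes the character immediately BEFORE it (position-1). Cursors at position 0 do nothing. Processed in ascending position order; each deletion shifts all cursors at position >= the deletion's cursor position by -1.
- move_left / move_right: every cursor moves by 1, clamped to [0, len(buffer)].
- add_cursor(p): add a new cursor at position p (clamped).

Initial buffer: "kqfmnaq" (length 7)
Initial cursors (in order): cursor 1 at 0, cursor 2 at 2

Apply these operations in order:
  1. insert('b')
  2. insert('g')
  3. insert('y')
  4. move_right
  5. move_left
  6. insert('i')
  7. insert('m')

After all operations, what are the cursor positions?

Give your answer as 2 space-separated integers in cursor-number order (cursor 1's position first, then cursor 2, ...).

Answer: 5 12

Derivation:
After op 1 (insert('b')): buffer="bkqbfmnaq" (len 9), cursors c1@1 c2@4, authorship 1..2.....
After op 2 (insert('g')): buffer="bgkqbgfmnaq" (len 11), cursors c1@2 c2@6, authorship 11..22.....
After op 3 (insert('y')): buffer="bgykqbgyfmnaq" (len 13), cursors c1@3 c2@8, authorship 111..222.....
After op 4 (move_right): buffer="bgykqbgyfmnaq" (len 13), cursors c1@4 c2@9, authorship 111..222.....
After op 5 (move_left): buffer="bgykqbgyfmnaq" (len 13), cursors c1@3 c2@8, authorship 111..222.....
After op 6 (insert('i')): buffer="bgyikqbgyifmnaq" (len 15), cursors c1@4 c2@10, authorship 1111..2222.....
After op 7 (insert('m')): buffer="bgyimkqbgyimfmnaq" (len 17), cursors c1@5 c2@12, authorship 11111..22222.....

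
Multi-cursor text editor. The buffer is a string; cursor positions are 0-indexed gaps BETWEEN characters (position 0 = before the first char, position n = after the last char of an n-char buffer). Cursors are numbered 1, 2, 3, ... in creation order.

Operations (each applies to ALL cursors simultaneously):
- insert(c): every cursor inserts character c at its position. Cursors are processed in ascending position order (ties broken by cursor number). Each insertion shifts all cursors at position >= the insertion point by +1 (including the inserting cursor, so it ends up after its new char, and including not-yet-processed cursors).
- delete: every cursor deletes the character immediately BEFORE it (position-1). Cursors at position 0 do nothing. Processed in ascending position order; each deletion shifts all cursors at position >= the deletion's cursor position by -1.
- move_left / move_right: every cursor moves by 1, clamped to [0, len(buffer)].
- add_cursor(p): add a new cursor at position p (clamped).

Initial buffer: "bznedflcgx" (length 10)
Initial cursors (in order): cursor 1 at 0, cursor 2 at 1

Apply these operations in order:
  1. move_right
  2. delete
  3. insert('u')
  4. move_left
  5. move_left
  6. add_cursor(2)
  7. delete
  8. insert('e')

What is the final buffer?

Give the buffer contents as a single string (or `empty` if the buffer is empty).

After op 1 (move_right): buffer="bznedflcgx" (len 10), cursors c1@1 c2@2, authorship ..........
After op 2 (delete): buffer="nedflcgx" (len 8), cursors c1@0 c2@0, authorship ........
After op 3 (insert('u')): buffer="uunedflcgx" (len 10), cursors c1@2 c2@2, authorship 12........
After op 4 (move_left): buffer="uunedflcgx" (len 10), cursors c1@1 c2@1, authorship 12........
After op 5 (move_left): buffer="uunedflcgx" (len 10), cursors c1@0 c2@0, authorship 12........
After op 6 (add_cursor(2)): buffer="uunedflcgx" (len 10), cursors c1@0 c2@0 c3@2, authorship 12........
After op 7 (delete): buffer="unedflcgx" (len 9), cursors c1@0 c2@0 c3@1, authorship 1........
After op 8 (insert('e')): buffer="eeuenedflcgx" (len 12), cursors c1@2 c2@2 c3@4, authorship 1213........

Answer: eeuenedflcgx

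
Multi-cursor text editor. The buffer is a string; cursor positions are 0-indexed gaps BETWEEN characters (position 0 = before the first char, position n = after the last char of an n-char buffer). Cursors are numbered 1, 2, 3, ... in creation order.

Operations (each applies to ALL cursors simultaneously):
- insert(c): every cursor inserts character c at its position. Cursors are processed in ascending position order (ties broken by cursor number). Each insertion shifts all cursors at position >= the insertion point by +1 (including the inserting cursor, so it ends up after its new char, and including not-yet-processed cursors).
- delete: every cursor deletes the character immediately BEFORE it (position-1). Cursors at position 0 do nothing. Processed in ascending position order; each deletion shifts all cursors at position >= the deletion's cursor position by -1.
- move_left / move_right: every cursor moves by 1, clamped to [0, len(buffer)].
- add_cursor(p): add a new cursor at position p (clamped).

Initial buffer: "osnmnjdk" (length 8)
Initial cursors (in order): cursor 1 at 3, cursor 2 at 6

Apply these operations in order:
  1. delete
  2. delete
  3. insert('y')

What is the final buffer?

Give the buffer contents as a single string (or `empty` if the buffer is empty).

After op 1 (delete): buffer="osmndk" (len 6), cursors c1@2 c2@4, authorship ......
After op 2 (delete): buffer="omdk" (len 4), cursors c1@1 c2@2, authorship ....
After op 3 (insert('y')): buffer="oymydk" (len 6), cursors c1@2 c2@4, authorship .1.2..

Answer: oymydk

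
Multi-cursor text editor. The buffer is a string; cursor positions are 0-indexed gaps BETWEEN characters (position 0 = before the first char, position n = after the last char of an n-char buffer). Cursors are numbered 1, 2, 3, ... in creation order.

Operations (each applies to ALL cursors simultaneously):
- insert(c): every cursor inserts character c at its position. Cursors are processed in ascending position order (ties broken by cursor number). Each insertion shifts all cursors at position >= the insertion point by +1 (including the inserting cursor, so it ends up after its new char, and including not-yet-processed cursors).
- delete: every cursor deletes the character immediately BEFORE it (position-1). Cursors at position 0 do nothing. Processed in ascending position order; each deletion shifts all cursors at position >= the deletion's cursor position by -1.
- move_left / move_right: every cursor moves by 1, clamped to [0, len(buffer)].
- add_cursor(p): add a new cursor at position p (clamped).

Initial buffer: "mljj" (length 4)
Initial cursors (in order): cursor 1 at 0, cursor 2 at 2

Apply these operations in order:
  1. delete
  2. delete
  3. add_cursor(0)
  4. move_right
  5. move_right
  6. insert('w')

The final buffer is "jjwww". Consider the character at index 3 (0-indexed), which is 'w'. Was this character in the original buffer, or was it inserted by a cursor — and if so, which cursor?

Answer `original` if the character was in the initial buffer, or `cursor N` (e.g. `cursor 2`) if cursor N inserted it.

Answer: cursor 2

Derivation:
After op 1 (delete): buffer="mjj" (len 3), cursors c1@0 c2@1, authorship ...
After op 2 (delete): buffer="jj" (len 2), cursors c1@0 c2@0, authorship ..
After op 3 (add_cursor(0)): buffer="jj" (len 2), cursors c1@0 c2@0 c3@0, authorship ..
After op 4 (move_right): buffer="jj" (len 2), cursors c1@1 c2@1 c3@1, authorship ..
After op 5 (move_right): buffer="jj" (len 2), cursors c1@2 c2@2 c3@2, authorship ..
After op 6 (insert('w')): buffer="jjwww" (len 5), cursors c1@5 c2@5 c3@5, authorship ..123
Authorship (.=original, N=cursor N): . . 1 2 3
Index 3: author = 2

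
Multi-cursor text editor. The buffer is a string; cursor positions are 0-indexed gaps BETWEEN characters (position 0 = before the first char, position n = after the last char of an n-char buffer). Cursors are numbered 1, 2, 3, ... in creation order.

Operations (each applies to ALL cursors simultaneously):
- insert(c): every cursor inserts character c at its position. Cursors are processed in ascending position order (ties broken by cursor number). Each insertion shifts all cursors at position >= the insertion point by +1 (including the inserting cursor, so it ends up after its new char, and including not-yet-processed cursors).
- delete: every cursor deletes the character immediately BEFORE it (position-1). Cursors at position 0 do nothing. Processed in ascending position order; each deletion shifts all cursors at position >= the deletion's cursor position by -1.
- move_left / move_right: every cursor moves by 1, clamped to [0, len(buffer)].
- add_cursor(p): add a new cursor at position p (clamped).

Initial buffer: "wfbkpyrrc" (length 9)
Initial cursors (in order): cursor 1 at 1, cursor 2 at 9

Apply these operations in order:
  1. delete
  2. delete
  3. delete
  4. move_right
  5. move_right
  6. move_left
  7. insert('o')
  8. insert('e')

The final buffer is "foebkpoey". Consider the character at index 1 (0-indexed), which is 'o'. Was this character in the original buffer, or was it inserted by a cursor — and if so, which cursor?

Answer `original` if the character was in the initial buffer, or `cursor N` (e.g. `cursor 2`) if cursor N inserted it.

Answer: cursor 1

Derivation:
After op 1 (delete): buffer="fbkpyrr" (len 7), cursors c1@0 c2@7, authorship .......
After op 2 (delete): buffer="fbkpyr" (len 6), cursors c1@0 c2@6, authorship ......
After op 3 (delete): buffer="fbkpy" (len 5), cursors c1@0 c2@5, authorship .....
After op 4 (move_right): buffer="fbkpy" (len 5), cursors c1@1 c2@5, authorship .....
After op 5 (move_right): buffer="fbkpy" (len 5), cursors c1@2 c2@5, authorship .....
After op 6 (move_left): buffer="fbkpy" (len 5), cursors c1@1 c2@4, authorship .....
After op 7 (insert('o')): buffer="fobkpoy" (len 7), cursors c1@2 c2@6, authorship .1...2.
After op 8 (insert('e')): buffer="foebkpoey" (len 9), cursors c1@3 c2@8, authorship .11...22.
Authorship (.=original, N=cursor N): . 1 1 . . . 2 2 .
Index 1: author = 1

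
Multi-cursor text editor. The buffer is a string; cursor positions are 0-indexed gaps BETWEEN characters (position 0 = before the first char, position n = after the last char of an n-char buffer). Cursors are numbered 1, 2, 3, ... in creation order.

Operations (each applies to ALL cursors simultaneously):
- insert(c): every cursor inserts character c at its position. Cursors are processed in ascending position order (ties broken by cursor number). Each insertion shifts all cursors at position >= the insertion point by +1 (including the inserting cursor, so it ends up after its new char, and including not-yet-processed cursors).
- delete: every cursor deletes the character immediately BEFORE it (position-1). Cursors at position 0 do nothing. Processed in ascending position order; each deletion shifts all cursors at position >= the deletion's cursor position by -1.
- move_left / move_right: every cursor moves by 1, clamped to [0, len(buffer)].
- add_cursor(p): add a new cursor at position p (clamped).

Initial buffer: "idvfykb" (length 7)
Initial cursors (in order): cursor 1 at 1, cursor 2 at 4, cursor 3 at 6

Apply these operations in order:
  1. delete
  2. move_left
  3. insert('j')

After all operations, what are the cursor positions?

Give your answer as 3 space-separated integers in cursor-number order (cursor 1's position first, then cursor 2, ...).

Answer: 1 3 5

Derivation:
After op 1 (delete): buffer="dvyb" (len 4), cursors c1@0 c2@2 c3@3, authorship ....
After op 2 (move_left): buffer="dvyb" (len 4), cursors c1@0 c2@1 c3@2, authorship ....
After op 3 (insert('j')): buffer="jdjvjyb" (len 7), cursors c1@1 c2@3 c3@5, authorship 1.2.3..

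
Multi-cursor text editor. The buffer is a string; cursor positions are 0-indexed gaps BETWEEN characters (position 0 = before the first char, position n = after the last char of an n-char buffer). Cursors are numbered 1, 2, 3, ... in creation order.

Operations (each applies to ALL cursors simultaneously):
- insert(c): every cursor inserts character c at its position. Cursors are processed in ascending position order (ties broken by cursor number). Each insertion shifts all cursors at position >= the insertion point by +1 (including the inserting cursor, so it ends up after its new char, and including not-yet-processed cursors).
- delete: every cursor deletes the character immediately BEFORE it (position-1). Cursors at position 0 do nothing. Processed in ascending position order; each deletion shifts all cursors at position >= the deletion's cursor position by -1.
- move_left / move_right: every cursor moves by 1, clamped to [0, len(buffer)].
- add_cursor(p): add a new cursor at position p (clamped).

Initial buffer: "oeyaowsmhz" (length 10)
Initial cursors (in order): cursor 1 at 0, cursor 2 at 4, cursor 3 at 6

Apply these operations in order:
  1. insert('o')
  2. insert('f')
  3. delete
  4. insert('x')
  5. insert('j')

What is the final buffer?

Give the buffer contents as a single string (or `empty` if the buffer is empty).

After op 1 (insert('o')): buffer="ooeyaoowosmhz" (len 13), cursors c1@1 c2@6 c3@9, authorship 1....2..3....
After op 2 (insert('f')): buffer="ofoeyaofowofsmhz" (len 16), cursors c1@2 c2@8 c3@12, authorship 11....22..33....
After op 3 (delete): buffer="ooeyaoowosmhz" (len 13), cursors c1@1 c2@6 c3@9, authorship 1....2..3....
After op 4 (insert('x')): buffer="oxoeyaoxowoxsmhz" (len 16), cursors c1@2 c2@8 c3@12, authorship 11....22..33....
After op 5 (insert('j')): buffer="oxjoeyaoxjowoxjsmhz" (len 19), cursors c1@3 c2@10 c3@15, authorship 111....222..333....

Answer: oxjoeyaoxjowoxjsmhz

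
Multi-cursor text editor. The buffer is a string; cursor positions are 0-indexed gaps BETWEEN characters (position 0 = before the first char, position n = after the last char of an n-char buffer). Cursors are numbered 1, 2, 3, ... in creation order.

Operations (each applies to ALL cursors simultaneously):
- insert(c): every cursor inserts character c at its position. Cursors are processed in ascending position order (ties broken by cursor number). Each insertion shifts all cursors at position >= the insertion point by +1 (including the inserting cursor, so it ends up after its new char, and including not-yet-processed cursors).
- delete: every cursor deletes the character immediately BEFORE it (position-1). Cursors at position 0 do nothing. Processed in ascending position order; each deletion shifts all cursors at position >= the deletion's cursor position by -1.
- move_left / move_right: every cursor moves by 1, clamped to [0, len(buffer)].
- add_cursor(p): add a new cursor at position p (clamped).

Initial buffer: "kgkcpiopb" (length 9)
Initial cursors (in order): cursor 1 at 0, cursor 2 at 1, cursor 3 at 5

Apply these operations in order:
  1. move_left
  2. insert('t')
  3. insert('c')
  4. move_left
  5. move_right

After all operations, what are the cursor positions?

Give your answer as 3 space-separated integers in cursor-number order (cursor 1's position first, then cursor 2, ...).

After op 1 (move_left): buffer="kgkcpiopb" (len 9), cursors c1@0 c2@0 c3@4, authorship .........
After op 2 (insert('t')): buffer="ttkgkctpiopb" (len 12), cursors c1@2 c2@2 c3@7, authorship 12....3.....
After op 3 (insert('c')): buffer="ttcckgkctcpiopb" (len 15), cursors c1@4 c2@4 c3@10, authorship 1212....33.....
After op 4 (move_left): buffer="ttcckgkctcpiopb" (len 15), cursors c1@3 c2@3 c3@9, authorship 1212....33.....
After op 5 (move_right): buffer="ttcckgkctcpiopb" (len 15), cursors c1@4 c2@4 c3@10, authorship 1212....33.....

Answer: 4 4 10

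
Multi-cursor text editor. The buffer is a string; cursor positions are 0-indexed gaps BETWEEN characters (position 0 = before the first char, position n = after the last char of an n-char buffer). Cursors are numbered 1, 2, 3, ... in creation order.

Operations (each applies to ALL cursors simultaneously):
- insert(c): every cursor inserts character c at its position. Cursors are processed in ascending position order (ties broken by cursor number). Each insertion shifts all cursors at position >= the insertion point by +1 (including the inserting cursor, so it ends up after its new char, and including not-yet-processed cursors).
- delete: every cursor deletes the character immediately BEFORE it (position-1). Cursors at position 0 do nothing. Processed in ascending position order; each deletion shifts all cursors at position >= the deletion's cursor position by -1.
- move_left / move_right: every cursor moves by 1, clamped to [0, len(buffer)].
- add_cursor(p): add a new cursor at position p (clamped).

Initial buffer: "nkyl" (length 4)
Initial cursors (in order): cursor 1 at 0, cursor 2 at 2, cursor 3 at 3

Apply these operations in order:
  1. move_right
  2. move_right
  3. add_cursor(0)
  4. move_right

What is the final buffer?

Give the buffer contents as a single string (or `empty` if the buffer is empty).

After op 1 (move_right): buffer="nkyl" (len 4), cursors c1@1 c2@3 c3@4, authorship ....
After op 2 (move_right): buffer="nkyl" (len 4), cursors c1@2 c2@4 c3@4, authorship ....
After op 3 (add_cursor(0)): buffer="nkyl" (len 4), cursors c4@0 c1@2 c2@4 c3@4, authorship ....
After op 4 (move_right): buffer="nkyl" (len 4), cursors c4@1 c1@3 c2@4 c3@4, authorship ....

Answer: nkyl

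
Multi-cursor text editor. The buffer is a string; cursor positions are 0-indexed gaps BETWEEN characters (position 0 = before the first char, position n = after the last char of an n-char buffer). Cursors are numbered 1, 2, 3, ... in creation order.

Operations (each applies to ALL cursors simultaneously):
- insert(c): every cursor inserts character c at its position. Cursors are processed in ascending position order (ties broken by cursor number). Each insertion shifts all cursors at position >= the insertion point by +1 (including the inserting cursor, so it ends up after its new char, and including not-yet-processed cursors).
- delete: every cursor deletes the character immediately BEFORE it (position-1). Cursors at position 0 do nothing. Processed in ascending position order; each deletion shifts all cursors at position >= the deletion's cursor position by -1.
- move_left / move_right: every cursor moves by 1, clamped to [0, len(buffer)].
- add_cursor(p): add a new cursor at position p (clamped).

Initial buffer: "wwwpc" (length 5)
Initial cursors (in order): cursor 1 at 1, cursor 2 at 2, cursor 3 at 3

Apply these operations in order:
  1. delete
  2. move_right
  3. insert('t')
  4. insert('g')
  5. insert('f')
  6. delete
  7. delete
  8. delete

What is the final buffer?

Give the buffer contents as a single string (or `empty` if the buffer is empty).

After op 1 (delete): buffer="pc" (len 2), cursors c1@0 c2@0 c3@0, authorship ..
After op 2 (move_right): buffer="pc" (len 2), cursors c1@1 c2@1 c3@1, authorship ..
After op 3 (insert('t')): buffer="ptttc" (len 5), cursors c1@4 c2@4 c3@4, authorship .123.
After op 4 (insert('g')): buffer="ptttgggc" (len 8), cursors c1@7 c2@7 c3@7, authorship .123123.
After op 5 (insert('f')): buffer="ptttgggfffc" (len 11), cursors c1@10 c2@10 c3@10, authorship .123123123.
After op 6 (delete): buffer="ptttgggc" (len 8), cursors c1@7 c2@7 c3@7, authorship .123123.
After op 7 (delete): buffer="ptttc" (len 5), cursors c1@4 c2@4 c3@4, authorship .123.
After op 8 (delete): buffer="pc" (len 2), cursors c1@1 c2@1 c3@1, authorship ..

Answer: pc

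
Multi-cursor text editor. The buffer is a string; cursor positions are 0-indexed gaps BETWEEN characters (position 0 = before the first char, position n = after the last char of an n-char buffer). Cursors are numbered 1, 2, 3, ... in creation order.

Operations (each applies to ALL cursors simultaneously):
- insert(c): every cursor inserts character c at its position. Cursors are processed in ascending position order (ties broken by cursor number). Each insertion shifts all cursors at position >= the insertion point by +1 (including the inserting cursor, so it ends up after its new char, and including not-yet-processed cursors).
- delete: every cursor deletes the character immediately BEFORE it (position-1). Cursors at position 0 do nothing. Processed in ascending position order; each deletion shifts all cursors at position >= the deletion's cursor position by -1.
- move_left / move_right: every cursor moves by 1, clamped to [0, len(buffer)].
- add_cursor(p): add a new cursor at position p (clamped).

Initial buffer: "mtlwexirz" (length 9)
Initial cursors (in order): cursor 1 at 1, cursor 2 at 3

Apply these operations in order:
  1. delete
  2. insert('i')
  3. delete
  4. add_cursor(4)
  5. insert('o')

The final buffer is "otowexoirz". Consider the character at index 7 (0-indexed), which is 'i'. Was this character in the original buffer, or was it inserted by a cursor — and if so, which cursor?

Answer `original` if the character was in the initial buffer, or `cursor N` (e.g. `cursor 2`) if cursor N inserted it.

After op 1 (delete): buffer="twexirz" (len 7), cursors c1@0 c2@1, authorship .......
After op 2 (insert('i')): buffer="itiwexirz" (len 9), cursors c1@1 c2@3, authorship 1.2......
After op 3 (delete): buffer="twexirz" (len 7), cursors c1@0 c2@1, authorship .......
After op 4 (add_cursor(4)): buffer="twexirz" (len 7), cursors c1@0 c2@1 c3@4, authorship .......
After op 5 (insert('o')): buffer="otowexoirz" (len 10), cursors c1@1 c2@3 c3@7, authorship 1.2...3...
Authorship (.=original, N=cursor N): 1 . 2 . . . 3 . . .
Index 7: author = original

Answer: original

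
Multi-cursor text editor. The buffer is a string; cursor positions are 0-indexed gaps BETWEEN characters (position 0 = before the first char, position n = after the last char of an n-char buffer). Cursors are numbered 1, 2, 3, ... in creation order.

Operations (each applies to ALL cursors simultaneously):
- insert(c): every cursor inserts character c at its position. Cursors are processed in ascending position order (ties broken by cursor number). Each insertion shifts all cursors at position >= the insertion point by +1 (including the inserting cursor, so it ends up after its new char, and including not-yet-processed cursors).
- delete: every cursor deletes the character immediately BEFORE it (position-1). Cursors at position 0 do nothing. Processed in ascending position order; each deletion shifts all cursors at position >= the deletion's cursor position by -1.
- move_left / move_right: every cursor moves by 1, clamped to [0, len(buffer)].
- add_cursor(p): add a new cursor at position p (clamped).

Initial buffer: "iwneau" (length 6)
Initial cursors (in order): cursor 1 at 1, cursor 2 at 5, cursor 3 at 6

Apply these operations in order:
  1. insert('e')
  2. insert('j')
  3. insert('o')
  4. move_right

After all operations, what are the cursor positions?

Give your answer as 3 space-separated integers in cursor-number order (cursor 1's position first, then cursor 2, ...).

Answer: 5 12 15

Derivation:
After op 1 (insert('e')): buffer="iewneaeue" (len 9), cursors c1@2 c2@7 c3@9, authorship .1....2.3
After op 2 (insert('j')): buffer="iejwneaejuej" (len 12), cursors c1@3 c2@9 c3@12, authorship .11....22.33
After op 3 (insert('o')): buffer="iejowneaejouejo" (len 15), cursors c1@4 c2@11 c3@15, authorship .111....222.333
After op 4 (move_right): buffer="iejowneaejouejo" (len 15), cursors c1@5 c2@12 c3@15, authorship .111....222.333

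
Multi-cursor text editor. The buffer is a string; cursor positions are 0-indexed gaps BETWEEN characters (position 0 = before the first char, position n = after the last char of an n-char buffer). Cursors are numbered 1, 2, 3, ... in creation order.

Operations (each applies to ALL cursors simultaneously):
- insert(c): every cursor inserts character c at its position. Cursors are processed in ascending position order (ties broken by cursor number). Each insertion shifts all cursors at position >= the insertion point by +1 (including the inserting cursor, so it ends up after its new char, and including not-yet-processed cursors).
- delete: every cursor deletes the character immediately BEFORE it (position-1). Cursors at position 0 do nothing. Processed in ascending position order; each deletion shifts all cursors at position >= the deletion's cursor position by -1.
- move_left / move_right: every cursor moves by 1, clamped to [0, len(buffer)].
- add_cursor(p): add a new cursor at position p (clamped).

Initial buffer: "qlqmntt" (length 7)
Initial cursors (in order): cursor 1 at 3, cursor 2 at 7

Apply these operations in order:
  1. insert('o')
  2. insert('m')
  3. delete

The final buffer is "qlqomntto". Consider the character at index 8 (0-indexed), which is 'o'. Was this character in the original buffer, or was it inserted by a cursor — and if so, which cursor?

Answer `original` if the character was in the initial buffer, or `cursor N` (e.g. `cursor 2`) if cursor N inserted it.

Answer: cursor 2

Derivation:
After op 1 (insert('o')): buffer="qlqomntto" (len 9), cursors c1@4 c2@9, authorship ...1....2
After op 2 (insert('m')): buffer="qlqommnttom" (len 11), cursors c1@5 c2@11, authorship ...11....22
After op 3 (delete): buffer="qlqomntto" (len 9), cursors c1@4 c2@9, authorship ...1....2
Authorship (.=original, N=cursor N): . . . 1 . . . . 2
Index 8: author = 2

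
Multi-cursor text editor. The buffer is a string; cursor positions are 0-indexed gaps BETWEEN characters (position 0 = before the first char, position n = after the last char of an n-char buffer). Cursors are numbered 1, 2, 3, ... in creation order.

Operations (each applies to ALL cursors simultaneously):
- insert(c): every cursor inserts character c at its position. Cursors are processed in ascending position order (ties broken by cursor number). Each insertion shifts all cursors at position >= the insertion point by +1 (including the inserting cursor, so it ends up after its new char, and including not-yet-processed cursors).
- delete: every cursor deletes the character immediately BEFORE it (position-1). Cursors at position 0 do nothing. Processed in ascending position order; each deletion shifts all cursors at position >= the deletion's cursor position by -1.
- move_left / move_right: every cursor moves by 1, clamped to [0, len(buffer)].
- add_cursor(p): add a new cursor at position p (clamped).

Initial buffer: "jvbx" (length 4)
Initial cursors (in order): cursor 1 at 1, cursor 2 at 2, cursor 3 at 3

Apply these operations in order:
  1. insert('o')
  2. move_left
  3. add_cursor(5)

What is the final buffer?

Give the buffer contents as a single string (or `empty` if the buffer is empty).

Answer: jovobox

Derivation:
After op 1 (insert('o')): buffer="jovobox" (len 7), cursors c1@2 c2@4 c3@6, authorship .1.2.3.
After op 2 (move_left): buffer="jovobox" (len 7), cursors c1@1 c2@3 c3@5, authorship .1.2.3.
After op 3 (add_cursor(5)): buffer="jovobox" (len 7), cursors c1@1 c2@3 c3@5 c4@5, authorship .1.2.3.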